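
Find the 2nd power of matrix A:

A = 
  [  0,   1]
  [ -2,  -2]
A² = A·A:
A²[1,1] = (0)(0) + (1)(-2) = -2
A²[1,2] = (0)(1) + (1)(-2) = -2
A²[2,1] = (-2)(0) + (-2)(-2) = 4
A²[2,2] = (-2)(1) + (-2)(-2) = 2
A² = 
  [ -2,  -2]
  [  4,   2]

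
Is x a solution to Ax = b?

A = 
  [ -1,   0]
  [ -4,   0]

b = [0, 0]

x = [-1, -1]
No

Ax = [1, 4] ≠ b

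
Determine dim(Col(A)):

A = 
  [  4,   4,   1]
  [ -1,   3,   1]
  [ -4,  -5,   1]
dim(Col(A)) = 3

Row reduce:
R2 → R2 + (1/4)·R1
R3 → R3 + (1)·R1
R3 → R3 + (1/4)·R2
REF = 
  [    4,     4,     1]
  [    0,     4,   5/4]
  [    0,     0, 37/16]
Pivot columns: 1, 2, 3 → 3 pivots.
dim(Col(A)) = number of pivot columns = 3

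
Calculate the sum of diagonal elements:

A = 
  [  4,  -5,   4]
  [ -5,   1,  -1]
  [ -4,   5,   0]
5

tr(A) = 4 + 1 + 0 = 5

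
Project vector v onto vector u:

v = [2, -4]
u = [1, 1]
proj_u(v) = [-1, -1]

v·u = (2)(1) + (-4)(1) = -2
u·u = (1)² + (1)² = 2
proj_u(v) = (v·u / u·u) × u = (-2/2) × u = (-1) × u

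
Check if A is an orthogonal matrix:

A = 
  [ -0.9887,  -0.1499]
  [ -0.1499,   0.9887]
Yes

AᵀA = 
  [  1,   0]
  [  0,   1]
≈ I (equal to I up to the 4-dp rounding of the entries)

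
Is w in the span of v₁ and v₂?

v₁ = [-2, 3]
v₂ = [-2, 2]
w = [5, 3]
Yes

Form the augmented matrix and row-reduce:
[v₁|v₂|w] = 
  [ -2,  -2,   5]
  [  3,   2,   3]
R2 → R2 + (3/2)·R1
REF = 
  [  -2,   -2,    5]
  [   0,   -1, 21/2]

No row of the form [0 0 | nonzero], so the system is consistent. Back-substitution gives c₁ = 8, c₂ = -21/2: w = (8)·v₁ + (-21/2)·v₂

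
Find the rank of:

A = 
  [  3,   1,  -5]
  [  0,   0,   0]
Row reduce:
(no row operations needed)
REF = 
  [  3,   1,  -5]
  [  0,   0,   0]
Pivot columns: 1 → 1 pivot.

rank(A) = 1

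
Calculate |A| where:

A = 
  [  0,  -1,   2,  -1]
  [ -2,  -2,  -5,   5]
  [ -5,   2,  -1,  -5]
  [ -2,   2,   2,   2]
-378

Cofactor expansion along row 1: det(A) = a₁₁M₁₁ - a₁₂M₁₂ + a₁₃M₁₃ - a₁₄M₁₄

M₁₁ = det[[-2, -5, 5]; [2, -1, -5]; [2, 2, 2]]
  = (-2)·((-1)(2) - (-5)(2)) - (-5)·((2)(2) - (-5)(2)) + (5)·((2)(2) - (-1)(2))
  = (-2)(8) - (-5)(14) + (5)(6)
  = 84
M₁₂ = det[[-2, -5, 5]; [-5, -1, -5]; [-2, 2, 2]]
  = (-2)·((-1)(2) - (-5)(2)) - (-5)·((-5)(2) - (-5)(-2)) + (5)·((-5)(2) - (-1)(-2))
  = (-2)(8) - (-5)(-20) + (5)(-12)
  = -176
M₁₃ = det[[-2, -2, 5]; [-5, 2, -5]; [-2, 2, 2]]
  = (-2)·((2)(2) - (-5)(2)) - (-2)·((-5)(2) - (-5)(-2)) + (5)·((-5)(2) - (2)(-2))
  = (-2)(14) - (-2)(-20) + (5)(-6)
  = -98
M₁₄ = det[[-2, -2, -5]; [-5, 2, -1]; [-2, 2, 2]]
  = (-2)·((2)(2) - (-1)(2)) - (-2)·((-5)(2) - (-1)(-2)) + (-5)·((-5)(2) - (2)(-2))
  = (-2)(6) - (-2)(-12) + (-5)(-6)
  = -6

det(A) = (0)(84) - (-1)(-176) + (2)(-98) - (-1)(-6) = -378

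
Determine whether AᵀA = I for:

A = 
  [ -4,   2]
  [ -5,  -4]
No

AᵀA = 
  [ 41,  12]
  [ 12,  20]
≠ I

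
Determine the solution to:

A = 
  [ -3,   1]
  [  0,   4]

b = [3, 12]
Row reduce the augmented matrix [A|b]:
(already in echelon form)
REF = 
  [ -3,   1,   3]
  [  0,   4,  12]

Back-substitution:
x₂ = 12 / 4 = 3
x₁ = (3 - (1)(3)) / (-3) = 0

x = [0, 3]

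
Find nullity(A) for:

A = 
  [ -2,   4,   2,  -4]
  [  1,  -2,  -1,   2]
nullity(A) = 3

Row reduce:
R2 → R2 + (1/2)·R1
REF = 
  [ -2,   4,   2,  -4]
  [  0,   0,   0,   0]
Pivot columns: 1 → 1 pivot.
rank(A) = 1, so nullity(A) = 4 - 1 = 3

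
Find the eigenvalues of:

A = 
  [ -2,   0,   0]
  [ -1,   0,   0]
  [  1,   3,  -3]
Characteristic polynomial: det(λI - A) = λ³ + 5λ² + 6λ
The constant term is 0, so λ = 0 is a root: p(λ) = λ(λ² + 5λ + 6)
λ² + 5λ + 6 = (λ + 3)(λ + 2)

λ = 0, -2, -3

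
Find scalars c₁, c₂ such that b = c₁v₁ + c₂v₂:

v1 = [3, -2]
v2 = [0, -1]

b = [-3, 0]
c1 = -1, c2 = 2

b = -1·v1 + 2·v2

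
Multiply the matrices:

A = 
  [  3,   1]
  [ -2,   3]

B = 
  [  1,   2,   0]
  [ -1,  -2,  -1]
A is 2×2 and B is 2×3, so AB is 2×3. Each entry is (row of A)·(column of B):
AB[1,1] = (3)(1) + (1)(-1) = 2
AB[1,2] = (3)(2) + (1)(-2) = 4
AB[1,3] = (3)(0) + (1)(-1) = -1
AB[2,1] = (-2)(1) + (3)(-1) = -5
AB[2,2] = (-2)(2) + (3)(-2) = -10
AB[2,3] = (-2)(0) + (3)(-1) = -3

AB = 
  [  2,   4,  -1]
  [ -5, -10,  -3]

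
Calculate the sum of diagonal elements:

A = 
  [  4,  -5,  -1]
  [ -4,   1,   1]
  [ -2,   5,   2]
7

tr(A) = 4 + 1 + 2 = 7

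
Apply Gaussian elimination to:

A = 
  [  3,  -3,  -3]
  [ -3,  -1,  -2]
Row operations:
R2 → R2 + (1)·R1

Resulting echelon form:
REF = 
  [  3,  -3,  -3]
  [  0,  -4,  -5]

Rank = 2 (number of non-zero pivot rows).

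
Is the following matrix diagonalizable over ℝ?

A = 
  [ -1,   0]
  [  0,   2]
Yes

tr(A) = 1, det(A) = -2
Characteristic polynomial: λ² - tr(A)λ + det(A) = λ² - λ - 2
λ² - λ - 2 = (λ + 1)(λ - 2)
Eigenvalues: 2, -1
λ=-1: alg. mult. = 1, geom. mult. = 2 - rank(A - (-1)I) = 2 - 1 = 1
λ=2: alg. mult. = 1, geom. mult. = 2 - rank(A - (2)I) = 2 - 1 = 1
Sum of geometric multiplicities equals n, so A has n independent eigenvectors.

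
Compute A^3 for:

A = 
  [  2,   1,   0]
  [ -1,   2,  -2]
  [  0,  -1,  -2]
A² = A·A:
A²[1,1] = (2)(2) + (1)(-1) + (0)(0) = 3
A²[1,2] = (2)(1) + (1)(2) + (0)(-1) = 4
A²[1,3] = (2)(0) + (1)(-2) + (0)(-2) = -2
A²[2,1] = (-1)(2) + (2)(-1) + (-2)(0) = -4
A²[2,2] = (-1)(1) + (2)(2) + (-2)(-1) = 5
A²[2,3] = (-1)(0) + (2)(-2) + (-2)(-2) = 0
A²[3,1] = (0)(2) + (-1)(-1) + (-2)(0) = 1
A²[3,2] = (0)(1) + (-1)(2) + (-2)(-1) = 0
A²[3,3] = (0)(0) + (-1)(-2) + (-2)(-2) = 6
A² = 
  [  3,   4,  -2]
  [ -4,   5,   0]
  [  1,   0,   6]

A^3 = A^2·A:
A^3[1,1] = (3)(2) + (4)(-1) + (-2)(0) = 2
A^3[1,2] = (3)(1) + (4)(2) + (-2)(-1) = 13
A^3[1,3] = (3)(0) + (4)(-2) + (-2)(-2) = -4
A^3[2,1] = (-4)(2) + (5)(-1) + (0)(0) = -13
A^3[2,2] = (-4)(1) + (5)(2) + (0)(-1) = 6
A^3[2,3] = (-4)(0) + (5)(-2) + (0)(-2) = -10
A^3[3,1] = (1)(2) + (0)(-1) + (6)(0) = 2
A^3[3,2] = (1)(1) + (0)(2) + (6)(-1) = -5
A^3[3,3] = (1)(0) + (0)(-2) + (6)(-2) = -12
A^3 = 
  [  2,  13,  -4]
  [-13,   6, -10]
  [  2,  -5, -12]

Therefore
A^3 = 
  [  2,  13,  -4]
  [-13,   6, -10]
  [  2,  -5, -12]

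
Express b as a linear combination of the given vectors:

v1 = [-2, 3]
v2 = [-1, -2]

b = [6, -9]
c1 = -3, c2 = 0

b = -3·v1 + 0·v2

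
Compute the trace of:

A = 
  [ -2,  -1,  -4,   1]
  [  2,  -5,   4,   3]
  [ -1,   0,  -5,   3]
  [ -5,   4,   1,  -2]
-14

tr(A) = -2 + -5 + -5 + -2 = -14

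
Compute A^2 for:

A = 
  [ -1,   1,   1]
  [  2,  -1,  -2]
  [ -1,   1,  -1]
A² = A·A:
A²[1,1] = (-1)(-1) + (1)(2) + (1)(-1) = 2
A²[1,2] = (-1)(1) + (1)(-1) + (1)(1) = -1
A²[1,3] = (-1)(1) + (1)(-2) + (1)(-1) = -4
A²[2,1] = (2)(-1) + (-1)(2) + (-2)(-1) = -2
A²[2,2] = (2)(1) + (-1)(-1) + (-2)(1) = 1
A²[2,3] = (2)(1) + (-1)(-2) + (-2)(-1) = 6
A²[3,1] = (-1)(-1) + (1)(2) + (-1)(-1) = 4
A²[3,2] = (-1)(1) + (1)(-1) + (-1)(1) = -3
A²[3,3] = (-1)(1) + (1)(-2) + (-1)(-1) = -2
A² = 
  [  2,  -1,  -4]
  [ -2,   1,   6]
  [  4,  -3,  -2]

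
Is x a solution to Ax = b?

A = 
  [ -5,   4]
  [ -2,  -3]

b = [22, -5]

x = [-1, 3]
No

Ax = [17, -7] ≠ b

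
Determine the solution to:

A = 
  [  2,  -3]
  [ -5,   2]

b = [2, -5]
x = [1, 0]

Row reduce the augmented matrix [A|b]:
R2 → R2 + (5/2)·R1
REF = 
  [    2,    -3,     2]
  [    0, -11/2,     0]

Back-substitution:
x₂ = 0 / (-11/2) = 0
x₁ = (2 - (-3)(0)) / 2 = 1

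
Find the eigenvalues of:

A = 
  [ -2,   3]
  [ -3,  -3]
λ = (-5 + i√35)/2, (-5 - i√35)/2  (≈ -2.5 + 2.958i, -2.5 - 2.958i)

tr(A) = -5, det(A) = 15
Characteristic polynomial: λ² - tr(A)λ + det(A) = λ² + 5λ + 15
λ² + 5λ + 15 = 0  ⇒  λ = (-5 ± √((5)² - 4·(15)))/2 = (-5 ± √(-35))/2
  = (-5 + i√35)/2,  (-5 - i√35)/2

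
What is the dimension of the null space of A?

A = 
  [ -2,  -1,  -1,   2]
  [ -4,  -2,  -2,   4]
nullity(A) = 3

Row reduce:
R2 → R2 - (2)·R1
REF = 
  [ -2,  -1,  -1,   2]
  [  0,   0,   0,   0]
Pivot columns: 1 → 1 pivot.
rank(A) = 1, so nullity(A) = 4 - 1 = 3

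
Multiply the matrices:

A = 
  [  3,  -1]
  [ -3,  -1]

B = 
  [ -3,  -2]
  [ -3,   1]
A is 2×2 and B is 2×2, so AB is 2×2. Each entry is (row of A)·(column of B):
AB[1,1] = (3)(-3) + (-1)(-3) = -6
AB[1,2] = (3)(-2) + (-1)(1) = -7
AB[2,1] = (-3)(-3) + (-1)(-3) = 12
AB[2,2] = (-3)(-2) + (-1)(1) = 5

AB = 
  [ -6,  -7]
  [ 12,   5]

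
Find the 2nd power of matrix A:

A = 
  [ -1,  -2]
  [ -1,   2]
A² = A·A:
A²[1,1] = (-1)(-1) + (-2)(-1) = 3
A²[1,2] = (-1)(-2) + (-2)(2) = -2
A²[2,1] = (-1)(-1) + (2)(-1) = -1
A²[2,2] = (-1)(-2) + (2)(2) = 6
A² = 
  [  3,  -2]
  [ -1,   6]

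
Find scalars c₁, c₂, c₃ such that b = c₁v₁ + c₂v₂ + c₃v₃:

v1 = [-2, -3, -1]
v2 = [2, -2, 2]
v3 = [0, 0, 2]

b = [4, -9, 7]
c1 = 1, c2 = 3, c3 = 1

b = 1·v1 + 3·v2 + 1·v3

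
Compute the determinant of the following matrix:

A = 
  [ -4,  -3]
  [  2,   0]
For a 2×2 matrix, det = ad - bc = (-4)(0) - (-3)(2) = 6

det(A) = 6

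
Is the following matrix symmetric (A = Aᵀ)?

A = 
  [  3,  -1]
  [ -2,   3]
No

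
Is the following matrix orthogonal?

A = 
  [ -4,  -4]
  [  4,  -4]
No

AᵀA = 
  [ 32,   0]
  [  0,  32]
≠ I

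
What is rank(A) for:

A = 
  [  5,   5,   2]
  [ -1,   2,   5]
rank(A) = 2

Row reduce:
R2 → R2 + (1/5)·R1
REF = 
  [   5,    5,    2]
  [   0,    3, 27/5]
Pivot columns: 1, 2 → 2 pivots.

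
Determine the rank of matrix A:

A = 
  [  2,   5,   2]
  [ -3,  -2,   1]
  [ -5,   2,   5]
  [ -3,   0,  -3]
Row reduce:
R2 → R2 + (3/2)·R1
R3 → R3 + (5/2)·R1
R4 → R4 + (3/2)·R1
R3 → R3 - (29/11)·R2
R4 → R4 - (15/11)·R2
R4 → R4 - (10)·R3
REF = 
  [    2,     5,     2]
  [    0,  11/2,     4]
  [    0,     0, -6/11]
  [    0,     0,     0]
Pivot columns: 1, 2, 3 → 3 pivots.

rank(A) = 3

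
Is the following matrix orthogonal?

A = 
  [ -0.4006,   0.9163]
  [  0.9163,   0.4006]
Yes

AᵀA = 
  [  1.0001,   0]
  [  0,   1.0001]
≈ I (equal to I up to the 4-dp rounding of the entries)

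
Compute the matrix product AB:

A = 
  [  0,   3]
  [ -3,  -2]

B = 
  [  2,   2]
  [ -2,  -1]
A is 2×2 and B is 2×2, so AB is 2×2. Each entry is (row of A)·(column of B):
AB[1,1] = (0)(2) + (3)(-2) = -6
AB[1,2] = (0)(2) + (3)(-1) = -3
AB[2,1] = (-3)(2) + (-2)(-2) = -2
AB[2,2] = (-3)(2) + (-2)(-1) = -4

AB = 
  [ -6,  -3]
  [ -2,  -4]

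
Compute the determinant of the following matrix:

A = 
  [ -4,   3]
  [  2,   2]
-14

For a 2×2 matrix, det = ad - bc = (-4)(2) - (3)(2) = -14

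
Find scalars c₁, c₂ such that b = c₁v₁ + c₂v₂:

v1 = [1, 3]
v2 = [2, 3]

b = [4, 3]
c1 = -2, c2 = 3

b = -2·v1 + 3·v2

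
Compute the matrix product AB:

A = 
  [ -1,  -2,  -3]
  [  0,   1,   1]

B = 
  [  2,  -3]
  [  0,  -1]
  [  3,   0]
A is 2×3 and B is 3×2, so AB is 2×2. Each entry is (row of A)·(column of B):
AB[1,1] = (-1)(2) + (-2)(0) + (-3)(3) = -11
AB[1,2] = (-1)(-3) + (-2)(-1) + (-3)(0) = 5
AB[2,1] = (0)(2) + (1)(0) + (1)(3) = 3
AB[2,2] = (0)(-3) + (1)(-1) + (1)(0) = -1

AB = 
  [-11,   5]
  [  3,  -1]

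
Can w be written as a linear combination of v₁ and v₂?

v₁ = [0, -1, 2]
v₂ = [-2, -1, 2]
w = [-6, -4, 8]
Yes

Form the augmented matrix and row-reduce:
[v₁|v₂|w] = 
  [  0,  -2,  -6]
  [ -1,  -1,  -4]
  [  2,   2,   8]
Swap R1 ↔ R2
R3 → R3 + (2)·R1
REF = 
  [ -1,  -1,  -4]
  [  0,  -2,  -6]
  [  0,   0,   0]

No row of the form [0 0 | nonzero], so the system is consistent. Back-substitution gives c₁ = 1, c₂ = 3: w = (1)·v₁ + (3)·v₂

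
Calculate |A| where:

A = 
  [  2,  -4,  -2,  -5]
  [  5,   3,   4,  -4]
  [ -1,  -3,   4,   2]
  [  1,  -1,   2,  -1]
Cofactor expansion along row 1: det(A) = a₁₁M₁₁ - a₁₂M₁₂ + a₁₃M₁₃ - a₁₄M₁₄

M₁₁ = det[[3, 4, -4]; [-3, 4, 2]; [-1, 2, -1]]
  = (3)·((4)(-1) - (2)(2)) - (4)·((-3)(-1) - (2)(-1)) + (-4)·((-3)(2) - (4)(-1))
  = (3)(-8) - (4)(5) + (-4)(-2)
  = -36
M₁₂ = det[[5, 4, -4]; [-1, 4, 2]; [1, 2, -1]]
  = (5)·((4)(-1) - (2)(2)) - (4)·((-1)(-1) - (2)(1)) + (-4)·((-1)(2) - (4)(1))
  = (5)(-8) - (4)(-1) + (-4)(-6)
  = -12
M₁₃ = det[[5, 3, -4]; [-1, -3, 2]; [1, -1, -1]]
  = (5)·((-3)(-1) - (2)(-1)) - (3)·((-1)(-1) - (2)(1)) + (-4)·((-1)(-1) - (-3)(1))
  = (5)(5) - (3)(-1) + (-4)(4)
  = 12
M₁₄ = det[[5, 3, 4]; [-1, -3, 4]; [1, -1, 2]]
  = (5)·((-3)(2) - (4)(-1)) - (3)·((-1)(2) - (4)(1)) + (4)·((-1)(-1) - (-3)(1))
  = (5)(-2) - (3)(-6) + (4)(4)
  = 24

det(A) = (2)(-36) - (-4)(-12) + (-2)(12) - (-5)(24) = -24

det(A) = -24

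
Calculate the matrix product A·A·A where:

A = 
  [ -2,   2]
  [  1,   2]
A² = A·A:
A²[1,1] = (-2)(-2) + (2)(1) = 6
A²[1,2] = (-2)(2) + (2)(2) = 0
A²[2,1] = (1)(-2) + (2)(1) = 0
A²[2,2] = (1)(2) + (2)(2) = 6
A² = 
  [  6,   0]
  [  0,   6]

A^3 = A^2·A:
A^3[1,1] = (6)(-2) + (0)(1) = -12
A^3[1,2] = (6)(2) + (0)(2) = 12
A^3[2,1] = (0)(-2) + (6)(1) = 6
A^3[2,2] = (0)(2) + (6)(2) = 12
A^3 = 
  [-12,  12]
  [  6,  12]

Therefore
A^3 = 
  [-12,  12]
  [  6,  12]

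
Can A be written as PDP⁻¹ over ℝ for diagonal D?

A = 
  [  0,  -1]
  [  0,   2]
Yes

tr(A) = 2, det(A) = 0
Characteristic polynomial: λ² - tr(A)λ + det(A) = λ² - 2λ
λ² - 2λ = λ(λ - 2)
Eigenvalues: 2, 0
λ=0: alg. mult. = 1, geom. mult. = 2 - rank(A - (0)I) = 2 - 1 = 1
λ=2: alg. mult. = 1, geom. mult. = 2 - rank(A - (2)I) = 2 - 1 = 1
Sum of geometric multiplicities equals n, so A has n independent eigenvectors.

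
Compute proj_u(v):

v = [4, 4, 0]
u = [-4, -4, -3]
v·u = (4)(-4) + (4)(-4) + (0)(-3) = -32
u·u = (-4)² + (-4)² + (-3)² = 41
proj_u(v) = (v·u / u·u) × u = (-32/41) × u

proj_u(v) = [128/41, 128/41, 96/41]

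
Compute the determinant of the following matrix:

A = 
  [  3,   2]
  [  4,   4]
4

For a 2×2 matrix, det = ad - bc = (3)(4) - (2)(4) = 4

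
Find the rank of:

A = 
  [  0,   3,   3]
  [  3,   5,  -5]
Row reduce:
Swap R1 ↔ R2
REF = 
  [  3,   5,  -5]
  [  0,   3,   3]
Pivot columns: 1, 2 → 2 pivots.

rank(A) = 2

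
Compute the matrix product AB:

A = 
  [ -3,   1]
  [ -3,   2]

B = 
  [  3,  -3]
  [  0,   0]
A is 2×2 and B is 2×2, so AB is 2×2. Each entry is (row of A)·(column of B):
AB[1,1] = (-3)(3) + (1)(0) = -9
AB[1,2] = (-3)(-3) + (1)(0) = 9
AB[2,1] = (-3)(3) + (2)(0) = -9
AB[2,2] = (-3)(-3) + (2)(0) = 9

AB = 
  [ -9,   9]
  [ -9,   9]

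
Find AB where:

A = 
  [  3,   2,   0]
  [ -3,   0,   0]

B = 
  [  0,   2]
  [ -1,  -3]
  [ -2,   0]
AB = 
  [ -2,   0]
  [  0,  -6]

A is 2×3 and B is 3×2, so AB is 2×2. Each entry is (row of A)·(column of B):
AB[1,1] = (3)(0) + (2)(-1) + (0)(-2) = -2
AB[1,2] = (3)(2) + (2)(-3) + (0)(0) = 0
AB[2,1] = (-3)(0) + (0)(-1) + (0)(-2) = 0
AB[2,2] = (-3)(2) + (0)(-3) + (0)(0) = -6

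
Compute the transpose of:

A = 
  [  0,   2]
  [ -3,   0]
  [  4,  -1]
Aᵀ = 
  [  0,  -3,   4]
  [  2,   0,  -1]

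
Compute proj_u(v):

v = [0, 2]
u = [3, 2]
proj_u(v) = [12/13, 8/13]

v·u = (0)(3) + (2)(2) = 4
u·u = (3)² + (2)² = 13
proj_u(v) = (v·u / u·u) × u = (4/13) × u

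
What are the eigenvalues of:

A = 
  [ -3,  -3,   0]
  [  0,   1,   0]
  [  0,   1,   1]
λ = 1, 1, -3

Characteristic polynomial: det(λI - A) = λ³ + λ² - 5λ + 3
Testing integer divisors of the constant term: p(1) = 0, so (λ - 1) is a factor:
p(λ) = (λ - 1)(λ² + 2λ - 3)
λ² + 2λ - 3 = (λ + 3)(λ - 1)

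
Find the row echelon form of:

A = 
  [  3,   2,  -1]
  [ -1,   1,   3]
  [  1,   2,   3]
Row operations:
R2 → R2 + (1/3)·R1
R3 → R3 - (1/3)·R1
R3 → R3 - (4/5)·R2

Resulting echelon form:
REF = 
  [  3,   2,  -1]
  [  0, 5/3, 8/3]
  [  0,   0, 6/5]

Rank = 3 (number of non-zero pivot rows).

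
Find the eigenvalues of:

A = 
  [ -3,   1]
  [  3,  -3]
λ = -3 + √3, -3 - √3  (≈ -1.268, -4.732)

tr(A) = -6, det(A) = 6
Characteristic polynomial: λ² - tr(A)λ + det(A) = λ² + 6λ + 6
λ² + 6λ + 6 = 0  ⇒  λ = (-6 ± √((6)² - 4·(6)))/2 = (-6 ± √(12))/2
  = -3 + √3,  -3 - √3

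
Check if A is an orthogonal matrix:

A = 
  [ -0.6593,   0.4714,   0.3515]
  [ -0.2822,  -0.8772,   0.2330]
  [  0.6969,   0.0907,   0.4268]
No

AᵀA = 
  [  1,   0,  -0.0001]
  [  0,   0.9999,   0]
  [ -0.0001,   0,   0.3600]
≠ I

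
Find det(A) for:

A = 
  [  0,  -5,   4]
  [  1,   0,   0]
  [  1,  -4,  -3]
Cofactor expansion along row 1:
det(A) = (0)·((0)(-3) - (0)(-4)) - (-5)·((1)(-3) - (0)(1)) + (4)·((1)(-4) - (0)(1))
  = (0)(0) - (-5)(-3) + (4)(-4)
  = -31

det(A) = -31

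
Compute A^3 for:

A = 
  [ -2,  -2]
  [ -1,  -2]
A^3 = 
  [-20, -28]
  [-14, -20]

A² = A·A:
A²[1,1] = (-2)(-2) + (-2)(-1) = 6
A²[1,2] = (-2)(-2) + (-2)(-2) = 8
A²[2,1] = (-1)(-2) + (-2)(-1) = 4
A²[2,2] = (-1)(-2) + (-2)(-2) = 6
A² = 
  [  6,   8]
  [  4,   6]

A^3 = A^2·A:
A^3[1,1] = (6)(-2) + (8)(-1) = -20
A^3[1,2] = (6)(-2) + (8)(-2) = -28
A^3[2,1] = (4)(-2) + (6)(-1) = -14
A^3[2,2] = (4)(-2) + (6)(-2) = -20
A^3 = 
  [-20, -28]
  [-14, -20]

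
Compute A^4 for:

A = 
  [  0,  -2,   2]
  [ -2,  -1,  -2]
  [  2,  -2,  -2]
A² = A·A:
A²[1,1] = (0)(0) + (-2)(-2) + (2)(2) = 8
A²[1,2] = (0)(-2) + (-2)(-1) + (2)(-2) = -2
A²[1,3] = (0)(2) + (-2)(-2) + (2)(-2) = 0
A²[2,1] = (-2)(0) + (-1)(-2) + (-2)(2) = -2
A²[2,2] = (-2)(-2) + (-1)(-1) + (-2)(-2) = 9
A²[2,3] = (-2)(2) + (-1)(-2) + (-2)(-2) = 2
A²[3,1] = (2)(0) + (-2)(-2) + (-2)(2) = 0
A²[3,2] = (2)(-2) + (-2)(-1) + (-2)(-2) = 2
A²[3,3] = (2)(2) + (-2)(-2) + (-2)(-2) = 12
A² = 
  [  8,  -2,   0]
  [ -2,   9,   2]
  [  0,   2,  12]

A^3 = A^2·A:
A^3[1,1] = (8)(0) + (-2)(-2) + (0)(2) = 4
A^3[1,2] = (8)(-2) + (-2)(-1) + (0)(-2) = -14
A^3[1,3] = (8)(2) + (-2)(-2) + (0)(-2) = 20
A^3[2,1] = (-2)(0) + (9)(-2) + (2)(2) = -14
A^3[2,2] = (-2)(-2) + (9)(-1) + (2)(-2) = -9
A^3[2,3] = (-2)(2) + (9)(-2) + (2)(-2) = -26
A^3[3,1] = (0)(0) + (2)(-2) + (12)(2) = 20
A^3[3,2] = (0)(-2) + (2)(-1) + (12)(-2) = -26
A^3[3,3] = (0)(2) + (2)(-2) + (12)(-2) = -28
A^3 = 
  [  4, -14,  20]
  [-14,  -9, -26]
  [ 20, -26, -28]

A^4 = A^3·A:
A^4[1,1] = (4)(0) + (-14)(-2) + (20)(2) = 68
A^4[1,2] = (4)(-2) + (-14)(-1) + (20)(-2) = -34
A^4[1,3] = (4)(2) + (-14)(-2) + (20)(-2) = -4
A^4[2,1] = (-14)(0) + (-9)(-2) + (-26)(2) = -34
A^4[2,2] = (-14)(-2) + (-9)(-1) + (-26)(-2) = 89
A^4[2,3] = (-14)(2) + (-9)(-2) + (-26)(-2) = 42
A^4[3,1] = (20)(0) + (-26)(-2) + (-28)(2) = -4
A^4[3,2] = (20)(-2) + (-26)(-1) + (-28)(-2) = 42
A^4[3,3] = (20)(2) + (-26)(-2) + (-28)(-2) = 148
A^4 = 
  [ 68, -34,  -4]
  [-34,  89,  42]
  [ -4,  42, 148]

Therefore
A^4 = 
  [ 68, -34,  -4]
  [-34,  89,  42]
  [ -4,  42, 148]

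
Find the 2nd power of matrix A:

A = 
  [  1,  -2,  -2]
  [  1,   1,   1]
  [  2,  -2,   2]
A² = A·A:
A²[1,1] = (1)(1) + (-2)(1) + (-2)(2) = -5
A²[1,2] = (1)(-2) + (-2)(1) + (-2)(-2) = 0
A²[1,3] = (1)(-2) + (-2)(1) + (-2)(2) = -8
A²[2,1] = (1)(1) + (1)(1) + (1)(2) = 4
A²[2,2] = (1)(-2) + (1)(1) + (1)(-2) = -3
A²[2,3] = (1)(-2) + (1)(1) + (1)(2) = 1
A²[3,1] = (2)(1) + (-2)(1) + (2)(2) = 4
A²[3,2] = (2)(-2) + (-2)(1) + (2)(-2) = -10
A²[3,3] = (2)(-2) + (-2)(1) + (2)(2) = -2
A² = 
  [ -5,   0,  -8]
  [  4,  -3,   1]
  [  4, -10,  -2]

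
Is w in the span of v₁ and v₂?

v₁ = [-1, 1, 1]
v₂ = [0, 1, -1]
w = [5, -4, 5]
No

Form the augmented matrix and row-reduce:
[v₁|v₂|w] = 
  [ -1,   0,   5]
  [  1,   1,  -4]
  [  1,  -1,   5]
R2 → R2 + (1)·R1
R3 → R3 + (1)·R1
R3 → R3 + (1)·R2
REF = 
  [ -1,   0,   5]
  [  0,   1,   1]
  [  0,   0,  11]

Row 3 reads [0 0 | 11], i.e. 0 = 11, so the system is inconsistent and w ∉ span{v₁, v₂}.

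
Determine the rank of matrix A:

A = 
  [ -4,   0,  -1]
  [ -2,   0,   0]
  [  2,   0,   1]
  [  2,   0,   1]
rank(A) = 2

Row reduce:
R2 → R2 - (1/2)·R1
R3 → R3 + (1/2)·R1
R4 → R4 + (1/2)·R1
R3 → R3 - (1)·R2
R4 → R4 - (1)·R2
REF = 
  [ -4,   0,  -1]
  [  0,   0, 1/2]
  [  0,   0,   0]
  [  0,   0,   0]
Pivot columns: 1, 3 → 2 pivots.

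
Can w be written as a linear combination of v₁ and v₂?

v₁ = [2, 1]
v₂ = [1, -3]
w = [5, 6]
Yes

Form the augmented matrix and row-reduce:
[v₁|v₂|w] = 
  [  2,   1,   5]
  [  1,  -3,   6]
R2 → R2 - (1/2)·R1
REF = 
  [   2,    1,    5]
  [   0, -7/2,  7/2]

No row of the form [0 0 | nonzero], so the system is consistent. Back-substitution gives c₁ = 3, c₂ = -1: w = (3)·v₁ + (-1)·v₂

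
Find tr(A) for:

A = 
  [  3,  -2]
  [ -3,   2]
5

tr(A) = 3 + 2 = 5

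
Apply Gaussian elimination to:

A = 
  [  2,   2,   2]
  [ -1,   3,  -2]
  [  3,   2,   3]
Row operations:
R2 → R2 + (1/2)·R1
R3 → R3 - (3/2)·R1
R3 → R3 + (1/4)·R2

Resulting echelon form:
REF = 
  [   2,    2,    2]
  [   0,    4,   -1]
  [   0,    0, -1/4]

Rank = 3 (number of non-zero pivot rows).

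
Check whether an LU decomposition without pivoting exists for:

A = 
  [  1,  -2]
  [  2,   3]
Yes.
A[1,1] = 1 ≠ 0, so Gaussian elimination proceeds without a row swap: multiplier ℓ₂₁ = (2)/(1) = 2, and U[2,2] = 3 - (2)(-2) = 7.
L = 
  [  1,   0]
  [  2,   1]
U = 
  [  1,  -2]
  [  0,   7]
Check row 2 of LU: [(2)(1), (2)(-2) + 7] = [2, 3] = row 2 of A ✓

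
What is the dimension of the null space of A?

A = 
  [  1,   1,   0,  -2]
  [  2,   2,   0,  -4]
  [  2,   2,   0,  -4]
nullity(A) = 3

Row reduce:
R2 → R2 - (2)·R1
R3 → R3 - (2)·R1
REF = 
  [  1,   1,   0,  -2]
  [  0,   0,   0,   0]
  [  0,   0,   0,   0]
Pivot columns: 1 → 1 pivot.
rank(A) = 1, so nullity(A) = 4 - 1 = 3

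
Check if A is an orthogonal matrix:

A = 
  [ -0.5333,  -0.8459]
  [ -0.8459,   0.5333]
Yes

AᵀA = 
  [  1,   0]
  [  0,   1]
≈ I (equal to I up to the 4-dp rounding of the entries)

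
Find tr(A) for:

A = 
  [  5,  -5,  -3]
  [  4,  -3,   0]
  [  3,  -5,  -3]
-1

tr(A) = 5 + -3 + -3 = -1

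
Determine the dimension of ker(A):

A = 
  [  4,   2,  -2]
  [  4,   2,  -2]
nullity(A) = 2

Row reduce:
R2 → R2 - (1)·R1
REF = 
  [  4,   2,  -2]
  [  0,   0,   0]
Pivot columns: 1 → 1 pivot.
rank(A) = 1, so nullity(A) = 3 - 1 = 2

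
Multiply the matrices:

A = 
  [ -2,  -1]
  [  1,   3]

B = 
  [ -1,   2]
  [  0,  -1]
A is 2×2 and B is 2×2, so AB is 2×2. Each entry is (row of A)·(column of B):
AB[1,1] = (-2)(-1) + (-1)(0) = 2
AB[1,2] = (-2)(2) + (-1)(-1) = -3
AB[2,1] = (1)(-1) + (3)(0) = -1
AB[2,2] = (1)(2) + (3)(-1) = -1

AB = 
  [  2,  -3]
  [ -1,  -1]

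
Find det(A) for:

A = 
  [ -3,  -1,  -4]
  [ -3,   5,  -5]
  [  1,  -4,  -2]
73

Cofactor expansion along row 1:
det(A) = (-3)·((5)(-2) - (-5)(-4)) - (-1)·((-3)(-2) - (-5)(1)) + (-4)·((-3)(-4) - (5)(1))
  = (-3)(-30) - (-1)(11) + (-4)(7)
  = 73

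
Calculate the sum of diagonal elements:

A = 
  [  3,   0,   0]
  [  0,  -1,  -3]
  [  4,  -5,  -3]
-1

tr(A) = 3 + -1 + -3 = -1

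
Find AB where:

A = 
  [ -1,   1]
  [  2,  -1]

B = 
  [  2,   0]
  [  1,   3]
A is 2×2 and B is 2×2, so AB is 2×2. Each entry is (row of A)·(column of B):
AB[1,1] = (-1)(2) + (1)(1) = -1
AB[1,2] = (-1)(0) + (1)(3) = 3
AB[2,1] = (2)(2) + (-1)(1) = 3
AB[2,2] = (2)(0) + (-1)(3) = -3

AB = 
  [ -1,   3]
  [  3,  -3]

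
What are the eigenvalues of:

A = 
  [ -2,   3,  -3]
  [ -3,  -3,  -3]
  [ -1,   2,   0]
Characteristic polynomial: det(λI - A) = λ³ + 5λ² + 18λ - 24
Testing integer divisors of the constant term: p(1) = 0, so (λ - 1) is a factor:
p(λ) = (λ - 1)(λ² + 6λ + 24)
λ² + 6λ + 24 = 0  ⇒  λ = (-6 ± √((6)² - 4·(24)))/2 = (-6 ± √(-60))/2
  = -3 + i√15,  -3 - i√15

λ = 1, -3 + i√15, -3 - i√15  (≈ 1, -3 + 3.873i, -3 - 3.873i)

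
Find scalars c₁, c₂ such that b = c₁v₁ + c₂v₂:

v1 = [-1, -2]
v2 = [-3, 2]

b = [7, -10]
c1 = 2, c2 = -3

b = 2·v1 + -3·v2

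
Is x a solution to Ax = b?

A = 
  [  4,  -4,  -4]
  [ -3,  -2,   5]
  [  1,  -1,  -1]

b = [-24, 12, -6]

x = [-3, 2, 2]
No

Ax = [-28, 15, -7] ≠ b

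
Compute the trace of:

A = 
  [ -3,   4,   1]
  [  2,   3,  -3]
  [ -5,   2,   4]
4

tr(A) = -3 + 3 + 4 = 4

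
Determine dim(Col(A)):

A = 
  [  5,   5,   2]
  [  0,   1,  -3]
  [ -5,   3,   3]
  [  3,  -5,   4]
dim(Col(A)) = 3

Row reduce:
R3 → R3 + (1)·R1
R4 → R4 - (3/5)·R1
R3 → R3 - (8)·R2
R4 → R4 + (8)·R2
R4 → R4 + (106/145)·R3
REF = 
  [  5,   5,   2]
  [  0,   1,  -3]
  [  0,   0,  29]
  [  0,   0,   0]
Pivot columns: 1, 2, 3 → 3 pivots.
dim(Col(A)) = number of pivot columns = 3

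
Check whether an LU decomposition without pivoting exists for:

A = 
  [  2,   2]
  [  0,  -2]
Yes.
A[1,1] = 2 ≠ 0, so Gaussian elimination proceeds without a row swap: multiplier ℓ₂₁ = (0)/(2) = 0, and U[2,2] = -2 - (0)(2) = -2.
L = 
  [  1,   0]
  [  0,   1]
U = 
  [  2,   2]
  [  0,  -2]
Check row 2 of LU: [(0)(2), (0)(2) + (-2)] = [0, -2] = row 2 of A ✓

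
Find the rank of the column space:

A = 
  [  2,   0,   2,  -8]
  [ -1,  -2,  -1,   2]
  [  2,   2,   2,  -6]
Row reduce:
R2 → R2 + (1/2)·R1
R3 → R3 - (1)·R1
R3 → R3 + (1)·R2
REF = 
  [  2,   0,   2,  -8]
  [  0,  -2,   0,  -2]
  [  0,   0,   0,   0]
Pivot columns: 1, 2 → 2 pivots.
dim(Col(A)) = number of pivot columns = 2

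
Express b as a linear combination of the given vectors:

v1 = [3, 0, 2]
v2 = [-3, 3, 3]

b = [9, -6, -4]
c1 = 1, c2 = -2

b = 1·v1 + -2·v2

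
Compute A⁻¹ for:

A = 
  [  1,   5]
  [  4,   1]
det(A) = (1)(1) - (5)(4) = -19
For a 2×2 matrix, A⁻¹ = (1/det(A)) · [[d, -b], [-c, a]]
    = (-1/19) · [[1, -5], [-4, 1]]

A⁻¹ = 
  [-1/19,  5/19]
  [ 4/19, -1/19]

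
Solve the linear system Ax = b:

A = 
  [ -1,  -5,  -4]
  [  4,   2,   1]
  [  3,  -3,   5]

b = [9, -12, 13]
Row reduce the augmented matrix [A|b]:
R2 → R2 + (4)·R1
R3 → R3 + (3)·R1
R3 → R3 - (1)·R2
REF = 
  [ -1,  -5,  -4,   9]
  [  0, -18, -15,  24]
  [  0,   0,   8,  16]

Back-substitution:
x₃ = 16 / 8 = 2
x₂ = (24 - (-15)(2)) / (-18) = -3
x₁ = (9 - (-5)(-3) - (-4)(2)) / (-1) = -2

x = [-2, -3, 2]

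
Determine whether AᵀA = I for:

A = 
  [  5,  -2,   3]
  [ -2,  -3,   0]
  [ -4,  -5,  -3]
No

AᵀA = 
  [ 45,  16,  27]
  [ 16,  38,   9]
  [ 27,   9,  18]
≠ I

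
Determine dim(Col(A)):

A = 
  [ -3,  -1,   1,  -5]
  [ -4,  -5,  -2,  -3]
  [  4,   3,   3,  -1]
dim(Col(A)) = 3

Row reduce:
R2 → R2 - (4/3)·R1
R3 → R3 + (4/3)·R1
R3 → R3 + (5/11)·R2
REF = 
  [   -3,    -1,     1,    -5]
  [    0, -11/3, -10/3,  11/3]
  [    0,     0, 31/11,    -6]
Pivot columns: 1, 2, 3 → 3 pivots.
dim(Col(A)) = number of pivot columns = 3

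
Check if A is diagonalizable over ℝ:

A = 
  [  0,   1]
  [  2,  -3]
Yes

tr(A) = -3, det(A) = -2
Characteristic polynomial: λ² - tr(A)λ + det(A) = λ² + 3λ - 2
λ² + 3λ - 2 = 0  ⇒  λ = (-3 ± √((3)² - 4·(-2)))/2 = (-3 ± √(17))/2
  = (-3 + √17)/2,  (-3 - √17)/2
Eigenvalues: (-3 + √17)/2, (-3 - √17)/2  (≈ 0.5616, -3.562)
The two irrational eigenvalues are distinct (simple), so each has alg. mult. = geom. mult. = 1.
Sum of geometric multiplicities equals n, so A has n independent eigenvectors.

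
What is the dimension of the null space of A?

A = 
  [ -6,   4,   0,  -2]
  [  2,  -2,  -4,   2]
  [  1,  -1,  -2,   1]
nullity(A) = 2

Row reduce:
R2 → R2 + (1/3)·R1
R3 → R3 + (1/6)·R1
R3 → R3 - (1/2)·R2
REF = 
  [  -6,    4,    0,   -2]
  [   0, -2/3,   -4,  4/3]
  [   0,    0,    0,    0]
Pivot columns: 1, 2 → 2 pivots.
rank(A) = 2, so nullity(A) = 4 - 2 = 2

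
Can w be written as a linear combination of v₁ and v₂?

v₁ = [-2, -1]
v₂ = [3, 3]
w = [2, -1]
Yes

Form the augmented matrix and row-reduce:
[v₁|v₂|w] = 
  [ -2,   3,   2]
  [ -1,   3,  -1]
R2 → R2 - (1/2)·R1
REF = 
  [ -2,   3,   2]
  [  0, 3/2,  -2]

No row of the form [0 0 | nonzero], so the system is consistent. Back-substitution gives c₁ = -3, c₂ = -4/3: w = (-3)·v₁ + (-4/3)·v₂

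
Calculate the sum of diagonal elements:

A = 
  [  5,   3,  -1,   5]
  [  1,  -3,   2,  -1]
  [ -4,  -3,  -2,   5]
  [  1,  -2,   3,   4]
4

tr(A) = 5 + -3 + -2 + 4 = 4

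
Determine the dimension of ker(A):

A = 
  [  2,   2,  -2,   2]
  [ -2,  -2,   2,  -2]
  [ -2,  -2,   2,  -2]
nullity(A) = 3

Row reduce:
R2 → R2 + (1)·R1
R3 → R3 + (1)·R1
REF = 
  [  2,   2,  -2,   2]
  [  0,   0,   0,   0]
  [  0,   0,   0,   0]
Pivot columns: 1 → 1 pivot.
rank(A) = 1, so nullity(A) = 4 - 1 = 3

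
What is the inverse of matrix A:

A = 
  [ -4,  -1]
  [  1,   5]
det(A) = (-4)(5) - (-1)(1) = -19
For a 2×2 matrix, A⁻¹ = (1/det(A)) · [[d, -b], [-c, a]]
    = (-1/19) · [[5, 1], [-1, -4]]

A⁻¹ = 
  [-5/19, -1/19]
  [ 1/19,  4/19]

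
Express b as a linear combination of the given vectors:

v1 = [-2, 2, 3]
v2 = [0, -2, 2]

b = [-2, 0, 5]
c1 = 1, c2 = 1

b = 1·v1 + 1·v2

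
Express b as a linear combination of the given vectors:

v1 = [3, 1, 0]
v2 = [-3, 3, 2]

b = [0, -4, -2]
c1 = -1, c2 = -1

b = -1·v1 + -1·v2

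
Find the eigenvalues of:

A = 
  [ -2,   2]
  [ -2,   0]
tr(A) = -2, det(A) = 4
Characteristic polynomial: λ² - tr(A)λ + det(A) = λ² + 2λ + 4
λ² + 2λ + 4 = 0  ⇒  λ = (-2 ± √((2)² - 4·(4)))/2 = (-2 ± √(-12))/2
  = -1 + i√3,  -1 - i√3

λ = -1 + i√3, -1 - i√3  (≈ -1 + 1.732i, -1 - 1.732i)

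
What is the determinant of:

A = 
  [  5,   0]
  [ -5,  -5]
For a 2×2 matrix, det = ad - bc = (5)(-5) - (0)(-5) = -25

det(A) = -25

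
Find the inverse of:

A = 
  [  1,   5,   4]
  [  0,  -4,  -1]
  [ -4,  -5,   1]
det(A) = (1)·((-4)(1) - (-1)(-5)) - (5)·((0)(1) - (-1)(-4)) + (4)·((0)(-5) - (-4)(-4))
  = (1)(-9) - (5)(-4) + (4)(-16)
  = -53
det(A) = -53 ≠ 0, so A is invertible.

Cofactors Cᵢⱼ = (-1)ⁱ⁺ʲ·Mᵢⱼ:
C = 
  [ -9,   4, -16]
  [-25,  17, -15]
  [ 11,   1,  -4]

adj(A) = Cᵀ:
adj(A) = 
  [ -9, -25,  11]
  [  4,  17,   1]
  [-16, -15,  -4]

A⁻¹ = (-1/53) · adj(A):
A⁻¹ = 
  [  9/53,  25/53, -11/53]
  [ -4/53, -17/53,  -1/53]
  [ 16/53,  15/53,   4/53]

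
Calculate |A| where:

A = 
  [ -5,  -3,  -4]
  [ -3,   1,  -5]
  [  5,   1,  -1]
Cofactor expansion along row 1:
det(A) = (-5)·((1)(-1) - (-5)(1)) - (-3)·((-3)(-1) - (-5)(5)) + (-4)·((-3)(1) - (1)(5))
  = (-5)(4) - (-3)(28) + (-4)(-8)
  = 96

det(A) = 96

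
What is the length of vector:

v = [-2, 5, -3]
6.164

||v||₂ = √((-2)² + (5)² + (-3)²) = √38 = 6.164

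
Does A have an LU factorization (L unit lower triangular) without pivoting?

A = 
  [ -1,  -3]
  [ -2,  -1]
Yes.
A[1,1] = -1 ≠ 0, so Gaussian elimination proceeds without a row swap: multiplier ℓ₂₁ = (-2)/(-1) = 2, and U[2,2] = -1 - (2)(-3) = 5.
L = 
  [  1,   0]
  [  2,   1]
U = 
  [ -1,  -3]
  [  0,   5]
Check row 2 of LU: [(2)(-1), (2)(-3) + 5] = [-2, -1] = row 2 of A ✓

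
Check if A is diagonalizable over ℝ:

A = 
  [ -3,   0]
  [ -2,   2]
Yes

tr(A) = -1, det(A) = -6
Characteristic polynomial: λ² - tr(A)λ + det(A) = λ² + λ - 6
λ² + λ - 6 = (λ + 3)(λ - 2)
Eigenvalues: 2, -3
λ=-3: alg. mult. = 1, geom. mult. = 2 - rank(A - (-3)I) = 2 - 1 = 1
λ=2: alg. mult. = 1, geom. mult. = 2 - rank(A - (2)I) = 2 - 1 = 1
Sum of geometric multiplicities equals n, so A has n independent eigenvectors.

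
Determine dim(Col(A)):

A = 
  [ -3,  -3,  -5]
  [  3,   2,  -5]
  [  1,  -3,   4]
Row reduce:
R2 → R2 + (1)·R1
R3 → R3 + (1/3)·R1
R3 → R3 - (4)·R2
REF = 
  [   -3,    -3,    -5]
  [    0,    -1,   -10]
  [    0,     0, 127/3]
Pivot columns: 1, 2, 3 → 3 pivots.
dim(Col(A)) = number of pivot columns = 3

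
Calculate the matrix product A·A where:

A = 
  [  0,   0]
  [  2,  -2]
A² = A·A:
A²[1,1] = (0)(0) + (0)(2) = 0
A²[1,2] = (0)(0) + (0)(-2) = 0
A²[2,1] = (2)(0) + (-2)(2) = -4
A²[2,2] = (2)(0) + (-2)(-2) = 4
A² = 
  [  0,   0]
  [ -4,   4]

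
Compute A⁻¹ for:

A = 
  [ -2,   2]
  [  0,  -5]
det(A) = (-2)(-5) - (2)(0) = 10
For a 2×2 matrix, A⁻¹ = (1/det(A)) · [[d, -b], [-c, a]]
    = (1/10) · [[-5, -2], [0, -2]]

A⁻¹ = 
  [-1/2, -1/5]
  [   0, -1/5]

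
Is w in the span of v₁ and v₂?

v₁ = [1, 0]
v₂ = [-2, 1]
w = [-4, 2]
Yes

Form the augmented matrix and row-reduce:
[v₁|v₂|w] = 
  [  1,  -2,  -4]
  [  0,   1,   2]
(already in echelon form — no row operations needed)

No row of the form [0 0 | nonzero], so the system is consistent. Back-substitution gives c₁ = 0, c₂ = 2: w = (0)·v₁ + (2)·v₂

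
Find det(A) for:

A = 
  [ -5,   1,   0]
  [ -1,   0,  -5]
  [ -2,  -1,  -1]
34

Cofactor expansion along row 1:
det(A) = (-5)·((0)(-1) - (-5)(-1)) - (1)·((-1)(-1) - (-5)(-2)) + (0)·((-1)(-1) - (0)(-2))
  = (-5)(-5) - (1)(-9) + (0)(1)
  = 34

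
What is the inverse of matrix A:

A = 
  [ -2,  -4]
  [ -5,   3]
det(A) = (-2)(3) - (-4)(-5) = -26
For a 2×2 matrix, A⁻¹ = (1/det(A)) · [[d, -b], [-c, a]]
    = (-1/26) · [[3, 4], [5, -2]]

A⁻¹ = 
  [-3/26, -2/13]
  [-5/26,  1/13]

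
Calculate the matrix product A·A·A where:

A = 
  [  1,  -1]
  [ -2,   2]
A² = A·A:
A²[1,1] = (1)(1) + (-1)(-2) = 3
A²[1,2] = (1)(-1) + (-1)(2) = -3
A²[2,1] = (-2)(1) + (2)(-2) = -6
A²[2,2] = (-2)(-1) + (2)(2) = 6
A² = 
  [  3,  -3]
  [ -6,   6]

A^3 = A^2·A:
A^3[1,1] = (3)(1) + (-3)(-2) = 9
A^3[1,2] = (3)(-1) + (-3)(2) = -9
A^3[2,1] = (-6)(1) + (6)(-2) = -18
A^3[2,2] = (-6)(-1) + (6)(2) = 18
A^3 = 
  [  9,  -9]
  [-18,  18]

Therefore
A^3 = 
  [  9,  -9]
  [-18,  18]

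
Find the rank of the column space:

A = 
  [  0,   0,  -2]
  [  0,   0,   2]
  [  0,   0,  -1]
dim(Col(A)) = 1

Row reduce:
R2 → R2 + (1)·R1
R3 → R3 - (1/2)·R1
REF = 
  [  0,   0,  -2]
  [  0,   0,   0]
  [  0,   0,   0]
Pivot columns: 3 → 1 pivot.
dim(Col(A)) = number of pivot columns = 1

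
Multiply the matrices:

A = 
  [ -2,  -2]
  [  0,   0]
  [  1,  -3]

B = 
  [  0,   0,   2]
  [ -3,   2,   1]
AB = 
  [  6,  -4,  -6]
  [  0,   0,   0]
  [  9,  -6,  -1]

A is 3×2 and B is 2×3, so AB is 3×3. Each entry is (row of A)·(column of B):
AB[1,1] = (-2)(0) + (-2)(-3) = 6
AB[1,2] = (-2)(0) + (-2)(2) = -4
AB[1,3] = (-2)(2) + (-2)(1) = -6
AB[2,1] = (0)(0) + (0)(-3) = 0
AB[2,2] = (0)(0) + (0)(2) = 0
AB[2,3] = (0)(2) + (0)(1) = 0
AB[3,1] = (1)(0) + (-3)(-3) = 9
AB[3,2] = (1)(0) + (-3)(2) = -6
AB[3,3] = (1)(2) + (-3)(1) = -1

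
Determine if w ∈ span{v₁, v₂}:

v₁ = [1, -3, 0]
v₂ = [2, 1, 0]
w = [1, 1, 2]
No

Form the augmented matrix and row-reduce:
[v₁|v₂|w] = 
  [  1,   2,   1]
  [ -3,   1,   1]
  [  0,   0,   2]
R2 → R2 + (3)·R1
REF = 
  [  1,   2,   1]
  [  0,   7,   4]
  [  0,   0,   2]

Row 3 reads [0 0 | 2], i.e. 0 = 2, so the system is inconsistent and w ∉ span{v₁, v₂}.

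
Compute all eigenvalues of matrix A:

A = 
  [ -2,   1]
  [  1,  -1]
tr(A) = -3, det(A) = 1
Characteristic polynomial: λ² - tr(A)λ + det(A) = λ² + 3λ + 1
λ² + 3λ + 1 = 0  ⇒  λ = (-3 ± √((3)² - 4·(1)))/2 = (-3 ± √(5))/2
  = (-3 + √5)/2,  (-3 - √5)/2

λ = (-3 + √5)/2, (-3 - √5)/2  (≈ -0.382, -2.618)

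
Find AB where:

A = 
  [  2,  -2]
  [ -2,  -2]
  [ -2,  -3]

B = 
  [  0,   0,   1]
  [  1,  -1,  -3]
A is 3×2 and B is 2×3, so AB is 3×3. Each entry is (row of A)·(column of B):
AB[1,1] = (2)(0) + (-2)(1) = -2
AB[1,2] = (2)(0) + (-2)(-1) = 2
AB[1,3] = (2)(1) + (-2)(-3) = 8
AB[2,1] = (-2)(0) + (-2)(1) = -2
AB[2,2] = (-2)(0) + (-2)(-1) = 2
AB[2,3] = (-2)(1) + (-2)(-3) = 4
AB[3,1] = (-2)(0) + (-3)(1) = -3
AB[3,2] = (-2)(0) + (-3)(-1) = 3
AB[3,3] = (-2)(1) + (-3)(-3) = 7

AB = 
  [ -2,   2,   8]
  [ -2,   2,   4]
  [ -3,   3,   7]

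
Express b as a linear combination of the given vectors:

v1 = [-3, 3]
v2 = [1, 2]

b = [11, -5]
c1 = -3, c2 = 2

b = -3·v1 + 2·v2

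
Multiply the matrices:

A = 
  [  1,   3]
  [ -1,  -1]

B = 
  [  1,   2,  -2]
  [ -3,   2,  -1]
AB = 
  [ -8,   8,  -5]
  [  2,  -4,   3]

A is 2×2 and B is 2×3, so AB is 2×3. Each entry is (row of A)·(column of B):
AB[1,1] = (1)(1) + (3)(-3) = -8
AB[1,2] = (1)(2) + (3)(2) = 8
AB[1,3] = (1)(-2) + (3)(-1) = -5
AB[2,1] = (-1)(1) + (-1)(-3) = 2
AB[2,2] = (-1)(2) + (-1)(2) = -4
AB[2,3] = (-1)(-2) + (-1)(-1) = 3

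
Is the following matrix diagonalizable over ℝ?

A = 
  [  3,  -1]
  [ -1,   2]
Yes

tr(A) = 5, det(A) = 5
Characteristic polynomial: λ² - tr(A)λ + det(A) = λ² - 5λ + 5
λ² - 5λ + 5 = 0  ⇒  λ = (5 ± √((-5)² - 4·(5)))/2 = (5 ± √(5))/2
  = (5 + √5)/2,  (5 - √5)/2
Eigenvalues: (5 + √5)/2, (5 - √5)/2  (≈ 3.618, 1.382)
The two irrational eigenvalues are distinct (simple), so each has alg. mult. = geom. mult. = 1.
Sum of geometric multiplicities equals n, so A has n independent eigenvectors.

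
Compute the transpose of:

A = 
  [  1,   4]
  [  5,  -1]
Aᵀ = 
  [  1,   5]
  [  4,  -1]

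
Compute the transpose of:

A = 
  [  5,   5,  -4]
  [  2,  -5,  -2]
Aᵀ = 
  [  5,   2]
  [  5,  -5]
  [ -4,  -2]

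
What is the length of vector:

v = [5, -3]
5.831

||v||₂ = √((5)² + (-3)²) = √34 = 5.831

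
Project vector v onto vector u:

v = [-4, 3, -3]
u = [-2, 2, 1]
v·u = (-4)(-2) + (3)(2) + (-3)(1) = 11
u·u = (-2)² + (2)² + (1)² = 9
proj_u(v) = (v·u / u·u) × u = (11/9) × u

proj_u(v) = [-22/9, 22/9, 11/9]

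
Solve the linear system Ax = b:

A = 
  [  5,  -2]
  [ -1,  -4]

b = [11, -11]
x = [3, 2]

Row reduce the augmented matrix [A|b]:
R2 → R2 + (1/5)·R1
REF = 
  [    5,    -2,    11]
  [    0, -22/5, -44/5]

Back-substitution:
x₂ = (-44/5) / (-22/5) = 2
x₁ = (11 - (-2)(2)) / 5 = 3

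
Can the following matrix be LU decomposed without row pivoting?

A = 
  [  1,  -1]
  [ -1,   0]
Yes.
A[1,1] = 1 ≠ 0, so Gaussian elimination proceeds without a row swap: multiplier ℓ₂₁ = (-1)/(1) = -1, and U[2,2] = 0 - (-1)(-1) = -1.
L = 
  [  1,   0]
  [ -1,   1]
U = 
  [  1,  -1]
  [  0,  -1]
Check row 2 of LU: [(-1)(1), (-1)(-1) + (-1)] = [-1, 0] = row 2 of A ✓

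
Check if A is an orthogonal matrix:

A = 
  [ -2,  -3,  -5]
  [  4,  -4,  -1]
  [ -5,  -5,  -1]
No

AᵀA = 
  [ 45,  15,  11]
  [ 15,  50,  24]
  [ 11,  24,  27]
≠ I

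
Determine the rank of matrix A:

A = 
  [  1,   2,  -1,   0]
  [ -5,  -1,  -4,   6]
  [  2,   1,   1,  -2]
rank(A) = 2

Row reduce:
R2 → R2 + (5)·R1
R3 → R3 - (2)·R1
R3 → R3 + (1/3)·R2
REF = 
  [  1,   2,  -1,   0]
  [  0,   9,  -9,   6]
  [  0,   0,   0,   0]
Pivot columns: 1, 2 → 2 pivots.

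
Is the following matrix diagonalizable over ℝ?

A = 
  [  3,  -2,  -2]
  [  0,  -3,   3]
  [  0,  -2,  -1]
No

Characteristic polynomial: det(λI - A) = λ³ + λ² - 3λ - 27
Testing integer divisors of the constant term: p(3) = 0, so (λ - 3) is a factor:
p(λ) = (λ - 3)(λ² + 4λ + 9)
λ² + 4λ + 9 = 0  ⇒  λ = (-4 ± √((4)² - 4·(9)))/2 = (-4 ± √(-20))/2
  = -2 + i√5,  -2 - i√5
Eigenvalues: 3, -2 + i√5, -2 - i√5  (≈ 3, -2 + 2.236i, -2 - 2.236i)
Has complex eigenvalues (not diagonalizable over ℝ).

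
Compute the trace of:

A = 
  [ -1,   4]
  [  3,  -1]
-2

tr(A) = -1 + -1 = -2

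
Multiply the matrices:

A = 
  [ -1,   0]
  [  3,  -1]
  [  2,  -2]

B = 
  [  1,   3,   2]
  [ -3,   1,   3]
AB = 
  [ -1,  -3,  -2]
  [  6,   8,   3]
  [  8,   4,  -2]

A is 3×2 and B is 2×3, so AB is 3×3. Each entry is (row of A)·(column of B):
AB[1,1] = (-1)(1) + (0)(-3) = -1
AB[1,2] = (-1)(3) + (0)(1) = -3
AB[1,3] = (-1)(2) + (0)(3) = -2
AB[2,1] = (3)(1) + (-1)(-3) = 6
AB[2,2] = (3)(3) + (-1)(1) = 8
AB[2,3] = (3)(2) + (-1)(3) = 3
AB[3,1] = (2)(1) + (-2)(-3) = 8
AB[3,2] = (2)(3) + (-2)(1) = 4
AB[3,3] = (2)(2) + (-2)(3) = -2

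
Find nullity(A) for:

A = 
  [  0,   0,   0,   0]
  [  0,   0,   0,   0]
nullity(A) = 4

Row reduce:
(no row operations needed)
REF = 
  [  0,   0,   0,   0]
  [  0,   0,   0,   0]
Pivot columns: none → 0 pivots.
rank(A) = 0, so nullity(A) = 4 - 0 = 4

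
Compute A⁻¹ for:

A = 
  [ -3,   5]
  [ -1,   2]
det(A) = (-3)(2) - (5)(-1) = -1
For a 2×2 matrix, A⁻¹ = (1/det(A)) · [[d, -b], [-c, a]]
    = (-1) · [[2, -5], [1, -3]]

A⁻¹ = 
  [ -2,   5]
  [ -1,   3]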